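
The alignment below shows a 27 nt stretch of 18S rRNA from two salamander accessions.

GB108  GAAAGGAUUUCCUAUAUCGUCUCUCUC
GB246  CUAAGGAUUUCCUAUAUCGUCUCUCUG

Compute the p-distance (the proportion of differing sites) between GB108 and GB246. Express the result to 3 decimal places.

The sequences differ at positions 1 (G/C), 2 (A/U), 27 (C/G).
There are 3 differences over 27 sites, so p = 3/27 = 0.111.

0.111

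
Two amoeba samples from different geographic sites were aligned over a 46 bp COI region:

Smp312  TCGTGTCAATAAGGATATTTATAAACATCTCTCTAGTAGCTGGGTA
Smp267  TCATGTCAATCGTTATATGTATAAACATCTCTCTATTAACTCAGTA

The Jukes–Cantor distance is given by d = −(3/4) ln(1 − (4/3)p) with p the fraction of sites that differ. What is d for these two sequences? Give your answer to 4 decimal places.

Mismatches occur at site 3 (G↔A), site 11 (A↔C), site 12 (A↔G), site 13 (G↔T), site 14 (G↔T), site 19 (T↔G), site 36 (G↔T), site 39 (G↔A), site 42 (G↔C), site 43 (G↔A).
p = 10/46 = 0.217391.
d = −0.75 · ln(1 − (4/3)·0.217391) = −0.75 · ln(0.710145) = −0.75 · (-0.342286) = 0.2567.

0.2567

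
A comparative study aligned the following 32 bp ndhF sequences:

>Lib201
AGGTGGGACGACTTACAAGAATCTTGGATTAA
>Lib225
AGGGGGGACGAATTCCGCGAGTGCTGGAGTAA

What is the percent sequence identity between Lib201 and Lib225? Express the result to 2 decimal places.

Mismatches occur at site 4 (T↔G), site 12 (C↔A), site 15 (A↔C), site 17 (A↔G), site 18 (A↔C), site 21 (A↔G), site 23 (C↔G), site 24 (T↔C), site 29 (T↔G).
23 of the 32 sites match, so the percent identity is 23/32 × 100 = 71.88%.

71.88%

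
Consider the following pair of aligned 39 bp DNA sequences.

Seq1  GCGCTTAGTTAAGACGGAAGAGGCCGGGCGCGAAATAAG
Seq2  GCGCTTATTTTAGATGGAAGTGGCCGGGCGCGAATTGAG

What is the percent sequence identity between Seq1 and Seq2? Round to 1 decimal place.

84.6%

The sequences differ at positions 8 (G/T), 11 (A/T), 15 (C/T), 21 (A/T), 35 (A/T), 37 (A/G).
33 of the 39 sites match, so the percent identity is 33/39 × 100 = 84.6%.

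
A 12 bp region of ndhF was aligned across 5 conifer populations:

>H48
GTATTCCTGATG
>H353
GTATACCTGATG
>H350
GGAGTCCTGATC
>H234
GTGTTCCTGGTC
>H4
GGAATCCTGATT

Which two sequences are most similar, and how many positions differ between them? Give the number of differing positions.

Pairwise Hamming distances:
  H48 vs H353: 1
  H48 vs H350: 3
  H48 vs H234: 3
  H48 vs H4: 3
  H353 vs H350: 4
  H353 vs H234: 4
  H353 vs H4: 4
  H350 vs H234: 4
  H350 vs H4: 2
  H234 vs H4: 5
The smallest is 1, between H48 and H353.

1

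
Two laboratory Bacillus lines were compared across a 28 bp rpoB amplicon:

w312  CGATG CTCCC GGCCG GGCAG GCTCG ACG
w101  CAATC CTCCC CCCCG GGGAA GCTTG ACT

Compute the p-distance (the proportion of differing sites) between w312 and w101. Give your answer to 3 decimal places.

0.286

Mismatches occur at site 2 (G/A), site 5 (G/C), site 11 (G/C), site 12 (G/C), site 18 (C/G), site 20 (G/A), site 24 (C/T), site 28 (G/T).
There are 8 differences over 28 sites, so p = 8/28 = 0.286.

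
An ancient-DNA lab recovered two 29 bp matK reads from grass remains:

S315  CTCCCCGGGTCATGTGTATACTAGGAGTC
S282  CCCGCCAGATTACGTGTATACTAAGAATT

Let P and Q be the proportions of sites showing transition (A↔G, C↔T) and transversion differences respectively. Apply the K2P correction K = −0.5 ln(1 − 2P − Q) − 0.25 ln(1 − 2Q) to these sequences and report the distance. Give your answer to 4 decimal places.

The sequences differ at positions 2 (T/C, transition), 4 (C/G, transversion), 7 (G/A, transition), 9 (G/A, transition), 11 (C/T, transition), 13 (T/C, transition), 24 (G/A, transition), 27 (G/A, transition), 29 (C/T, transition).
Of the 9 differences, 8 transitions and 1 transversion over 29 sites: P = 8/29 = 0.275862, Q = 1/29 = 0.034483.
d = −0.5·ln(0.413793) − 0.25·ln(0.931034) = −0.5·(-0.882389) − 0.25·(-0.071459) = 0.4591.

0.4591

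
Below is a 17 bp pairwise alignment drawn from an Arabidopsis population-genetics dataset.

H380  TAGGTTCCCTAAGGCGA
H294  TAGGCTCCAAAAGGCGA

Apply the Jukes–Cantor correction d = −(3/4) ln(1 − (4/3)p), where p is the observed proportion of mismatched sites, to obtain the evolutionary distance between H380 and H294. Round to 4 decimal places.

Mismatches occur at site 5 (T/C), site 9 (C/A), site 10 (T/A).
p = 3/17 = 0.176471.
d = −0.75 · ln(1 − (4/3)·0.176471) = −0.75 · ln(0.764705) = −0.75 · (-0.268265) = 0.2012.

0.2012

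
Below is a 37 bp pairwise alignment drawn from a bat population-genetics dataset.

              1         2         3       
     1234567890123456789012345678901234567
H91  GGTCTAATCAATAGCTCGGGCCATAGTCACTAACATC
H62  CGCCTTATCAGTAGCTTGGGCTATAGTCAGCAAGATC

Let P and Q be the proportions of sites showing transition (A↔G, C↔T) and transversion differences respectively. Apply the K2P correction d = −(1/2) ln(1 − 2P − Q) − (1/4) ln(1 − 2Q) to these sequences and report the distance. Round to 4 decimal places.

0.2986

The sequences differ at positions 1 (G/C, transversion), 3 (T/C, transition), 6 (A/T, transversion), 11 (A/G, transition), 17 (C/T, transition), 22 (C/T, transition), 30 (C/G, transversion), 31 (T/C, transition), 34 (C/G, transversion).
Of the 9 differences, 5 transitions and 4 transversions over 37 sites: P = 5/37 = 0.135135, Q = 4/37 = 0.108108.
d = −0.5·ln(0.621622) − 0.25·ln(0.783784) = −0.5·(-0.475423) − 0.25·(-0.243622) = 0.2986.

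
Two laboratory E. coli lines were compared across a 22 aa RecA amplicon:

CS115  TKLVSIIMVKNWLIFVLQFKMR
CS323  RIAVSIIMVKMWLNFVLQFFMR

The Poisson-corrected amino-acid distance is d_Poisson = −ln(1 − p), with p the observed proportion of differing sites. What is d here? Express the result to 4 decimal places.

Mismatches occur at site 1 (T↔R), site 2 (K↔I), site 3 (L↔A), site 11 (N↔M), site 14 (I↔N), site 20 (K↔F).
p = 6/22 = 0.272727.
d = −ln(1 − 0.272727) = −ln(0.727273) = 0.3185.

0.3185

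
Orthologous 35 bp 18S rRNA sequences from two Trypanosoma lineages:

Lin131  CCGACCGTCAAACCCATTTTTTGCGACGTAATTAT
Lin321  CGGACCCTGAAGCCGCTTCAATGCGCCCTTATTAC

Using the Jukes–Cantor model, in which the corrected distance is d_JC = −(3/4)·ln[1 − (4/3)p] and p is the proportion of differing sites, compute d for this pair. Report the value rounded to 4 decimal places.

Differing sites — 2:C/G; 7:G/C; 9:C/G; 12:A/G; 15:C/G; 16:A/C; 19:T/C; 20:T/A; 21:T/A; 26:A/C; 28:G/C; 30:A/T; 35:T/C.
p = 13/35 = 0.371429.
d = −0.75 · ln(1 − (4/3)·0.371429) = −0.75 · ln(0.504761) = −0.75 · (-0.683670) = 0.5128.

0.5128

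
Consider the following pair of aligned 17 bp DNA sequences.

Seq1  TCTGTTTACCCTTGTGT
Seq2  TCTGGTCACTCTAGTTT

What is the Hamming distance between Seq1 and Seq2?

5

The sequences differ at positions 5 (T/G), 7 (T/C), 10 (C/T), 13 (T/A), 16 (G/T).
That gives 5 mismatches out of 17 aligned sites, so the Hamming distance is 5.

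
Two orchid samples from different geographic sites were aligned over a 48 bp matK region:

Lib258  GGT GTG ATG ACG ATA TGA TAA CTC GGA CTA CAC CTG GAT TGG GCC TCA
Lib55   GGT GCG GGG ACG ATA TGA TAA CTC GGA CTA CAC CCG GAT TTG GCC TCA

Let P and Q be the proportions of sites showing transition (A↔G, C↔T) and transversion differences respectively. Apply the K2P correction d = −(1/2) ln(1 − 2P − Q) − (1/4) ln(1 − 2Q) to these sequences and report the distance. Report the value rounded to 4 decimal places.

Mismatches occur at site 5 (T/C, transition), site 7 (A/G, transition), site 8 (T/G, transversion), site 35 (T/C, transition), site 41 (G/T, transversion).
Of the 5 differences, 3 transitions and 2 transversions over 48 sites: P = 3/48 = 0.062500, Q = 2/48 = 0.041667.
d = −0.5·ln(0.833333) − 0.25·ln(0.916666) = −0.5·(-0.182322) − 0.25·(-0.087012) = 0.1129.

0.1129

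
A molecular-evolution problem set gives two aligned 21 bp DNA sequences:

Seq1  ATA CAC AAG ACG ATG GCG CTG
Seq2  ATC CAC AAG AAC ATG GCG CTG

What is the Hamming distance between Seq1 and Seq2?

The sequences differ at positions 3 (A/C), 11 (C/A), 12 (G/C).
That gives 3 mismatches out of 21 aligned sites, so the Hamming distance is 3.

3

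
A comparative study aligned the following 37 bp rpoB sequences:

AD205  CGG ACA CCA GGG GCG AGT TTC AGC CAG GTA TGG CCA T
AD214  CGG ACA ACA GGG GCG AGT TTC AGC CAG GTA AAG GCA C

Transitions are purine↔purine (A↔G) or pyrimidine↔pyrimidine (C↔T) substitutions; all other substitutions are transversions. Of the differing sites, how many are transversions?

Differing sites — 7:C/A (Tv); 31:T/A (Tv); 32:G/A (Ti); 34:C/G (Tv); 37:T/C (Ti).
Of the 5 differences, 2 transitions and 3 transversions, so the answer is 3.

3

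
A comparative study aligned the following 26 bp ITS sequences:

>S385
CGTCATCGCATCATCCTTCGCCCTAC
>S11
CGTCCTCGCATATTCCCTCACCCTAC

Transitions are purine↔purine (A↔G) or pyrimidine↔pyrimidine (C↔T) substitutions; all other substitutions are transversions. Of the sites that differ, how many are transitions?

The sequences differ at positions 5 (A/C, transversion), 12 (C/A, transversion), 13 (A/T, transversion), 17 (T/C, transition), 20 (G/A, transition).
Of the 5 differences, 2 transitions and 3 transversions, so the answer is 2.

2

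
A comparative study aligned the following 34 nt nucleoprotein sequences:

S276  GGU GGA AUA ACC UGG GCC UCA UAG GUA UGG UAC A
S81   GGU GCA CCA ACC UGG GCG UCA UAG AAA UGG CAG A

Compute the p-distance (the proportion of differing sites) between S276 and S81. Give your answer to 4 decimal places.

The sequences differ at positions 5 (G/C), 7 (A/C), 8 (U/C), 18 (C/G), 25 (G/A), 26 (U/A), 31 (U/C), 33 (C/G).
There are 8 differences over 34 sites, so p = 8/34 = 0.2353.

0.2353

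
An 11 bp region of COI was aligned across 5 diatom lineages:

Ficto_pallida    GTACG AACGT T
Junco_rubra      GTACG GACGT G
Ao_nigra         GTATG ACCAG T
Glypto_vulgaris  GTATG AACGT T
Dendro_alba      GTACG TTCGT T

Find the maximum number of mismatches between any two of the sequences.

6

Pairwise Hamming distances:
  Ficto_pallida vs Junco_rubra: 2
  Ficto_pallida vs Ao_nigra: 4
  Ficto_pallida vs Glypto_vulgaris: 1
  Ficto_pallida vs Dendro_alba: 2
  Junco_rubra vs Ao_nigra: 6
  Junco_rubra vs Glypto_vulgaris: 3
  Junco_rubra vs Dendro_alba: 3
  Ao_nigra vs Glypto_vulgaris: 3
  Ao_nigra vs Dendro_alba: 5
  Glypto_vulgaris vs Dendro_alba: 3
The largest is 6, between Junco_rubra and Ao_nigra.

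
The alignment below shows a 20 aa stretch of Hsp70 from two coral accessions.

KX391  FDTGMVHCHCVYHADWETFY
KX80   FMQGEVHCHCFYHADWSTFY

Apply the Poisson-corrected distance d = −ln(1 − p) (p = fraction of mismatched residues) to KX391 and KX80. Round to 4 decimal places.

Mismatches occur at site 2 (D↔M), site 3 (T↔Q), site 5 (M↔E), site 11 (V↔F), site 17 (E↔S).
p = 5/20 = 0.250000.
d = −ln(1 − 0.250000) = −ln(0.750000) = 0.2877.

0.2877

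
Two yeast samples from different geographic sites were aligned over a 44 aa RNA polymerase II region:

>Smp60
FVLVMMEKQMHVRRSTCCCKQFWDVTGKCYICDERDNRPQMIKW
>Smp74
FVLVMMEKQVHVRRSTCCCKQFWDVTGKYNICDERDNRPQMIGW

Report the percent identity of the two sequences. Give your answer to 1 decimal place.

The sequences differ at positions 10 (M/V), 29 (C/Y), 30 (Y/N), 43 (K/G).
40 of the 44 sites match, so the percent identity is 40/44 × 100 = 90.9%.

90.9%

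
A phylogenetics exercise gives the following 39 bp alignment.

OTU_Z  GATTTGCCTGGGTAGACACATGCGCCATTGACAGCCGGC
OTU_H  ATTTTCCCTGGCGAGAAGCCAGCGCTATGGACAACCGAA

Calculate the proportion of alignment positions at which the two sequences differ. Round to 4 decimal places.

Differing sites — 1:G/A; 2:A/T; 6:G/C; 12:G/C; 13:T/G; 17:C/A; 18:A/G; 20:A/C; 21:T/A; 26:C/T; 29:T/G; 34:G/A; 38:G/A; 39:C/A.
There are 14 differences over 39 sites, so p = 14/39 = 0.3590.

0.3590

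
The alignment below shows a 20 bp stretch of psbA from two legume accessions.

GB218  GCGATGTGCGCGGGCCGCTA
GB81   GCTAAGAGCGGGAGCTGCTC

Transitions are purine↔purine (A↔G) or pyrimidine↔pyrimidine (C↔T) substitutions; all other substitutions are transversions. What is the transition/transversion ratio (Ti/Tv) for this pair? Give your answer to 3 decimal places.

The sequences differ at positions 3 (G/T, transversion), 5 (T/A, transversion), 7 (T/A, transversion), 11 (C/G, transversion), 13 (G/A, transition), 16 (C/T, transition), 20 (A/C, transversion).
Of the 7 differences, 2 transitions and 5 transversions, so Ti/Tv = 2/5 = 0.400.

0.400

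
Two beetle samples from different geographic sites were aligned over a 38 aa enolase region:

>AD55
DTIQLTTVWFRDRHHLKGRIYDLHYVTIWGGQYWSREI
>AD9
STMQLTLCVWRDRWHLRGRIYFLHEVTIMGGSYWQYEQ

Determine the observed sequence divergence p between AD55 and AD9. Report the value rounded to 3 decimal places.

The sequences differ at positions 1 (D/S), 3 (I/M), 7 (T/L), 8 (V/C), 9 (W/V), 10 (F/W), 14 (H/W), 17 (K/R), 22 (D/F), 25 (Y/E), 29 (W/M), 32 (Q/S), 35 (S/Q), 36 (R/Y), 38 (I/Q).
There are 15 differences over 38 sites, so p = 15/38 = 0.395.

0.395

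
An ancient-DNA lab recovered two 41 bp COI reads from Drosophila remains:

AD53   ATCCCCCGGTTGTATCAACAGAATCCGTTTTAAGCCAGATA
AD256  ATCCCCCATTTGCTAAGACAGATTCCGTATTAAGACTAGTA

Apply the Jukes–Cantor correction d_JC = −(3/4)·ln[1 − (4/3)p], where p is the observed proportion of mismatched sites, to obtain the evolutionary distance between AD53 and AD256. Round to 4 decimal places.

0.4121

Mismatches occur at site 8 (G→A), site 9 (G→T), site 13 (T→C), site 14 (A→T), site 15 (T→A), site 16 (C→A), site 17 (A→G), site 23 (A→T), site 29 (T→A), site 35 (C→A), site 37 (A→T), site 38 (G→A), site 39 (A→G).
p = 13/41 = 0.317073.
d = −0.75 · ln(1 − (4/3)·0.317073) = −0.75 · ln(0.577236) = −0.75 · (-0.549504) = 0.4121.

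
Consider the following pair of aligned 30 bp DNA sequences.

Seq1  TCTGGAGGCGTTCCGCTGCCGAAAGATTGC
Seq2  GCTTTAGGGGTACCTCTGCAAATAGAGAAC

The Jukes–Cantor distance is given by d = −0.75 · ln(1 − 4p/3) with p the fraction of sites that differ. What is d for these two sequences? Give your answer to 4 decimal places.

0.5716

Mismatches occur at site 1 (T/G), site 4 (G/T), site 5 (G/T), site 9 (C/G), site 12 (T/A), site 15 (G/T), site 20 (C/A), site 21 (G/A), site 23 (A/T), site 27 (T/G), site 28 (T/A), site 29 (G/A).
p = 12/30 = 0.400000.
d = −0.75 · ln(1 − (4/3)·0.400000) = −0.75 · ln(0.466667) = −0.75 · (-0.762139) = 0.5716.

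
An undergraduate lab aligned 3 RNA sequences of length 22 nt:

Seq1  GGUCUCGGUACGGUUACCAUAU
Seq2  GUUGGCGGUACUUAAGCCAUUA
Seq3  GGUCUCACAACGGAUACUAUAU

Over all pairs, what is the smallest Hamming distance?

5

Pairwise Hamming distances:
  Seq1 vs Seq2: 10
  Seq1 vs Seq3: 5
  Seq2 vs Seq3: 13
The smallest is 5, between Seq1 and Seq3.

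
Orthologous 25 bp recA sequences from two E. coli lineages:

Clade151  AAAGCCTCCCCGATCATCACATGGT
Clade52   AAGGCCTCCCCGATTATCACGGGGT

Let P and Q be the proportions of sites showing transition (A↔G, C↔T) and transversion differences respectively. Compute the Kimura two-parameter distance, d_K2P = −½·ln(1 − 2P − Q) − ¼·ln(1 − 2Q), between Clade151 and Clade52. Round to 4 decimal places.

0.1851

Differing sites — 3:A/G (Ti); 15:C/T (Ti); 21:A/G (Ti); 22:T/G (Tv).
Of the 4 differences, 3 transitions and 1 transversion over 25 sites: P = 3/25 = 0.120000, Q = 1/25 = 0.040000.
d = −0.5·ln(0.720000) − 0.25·ln(0.920000) = −0.5·(-0.328504) − 0.25·(-0.083382) = 0.1851.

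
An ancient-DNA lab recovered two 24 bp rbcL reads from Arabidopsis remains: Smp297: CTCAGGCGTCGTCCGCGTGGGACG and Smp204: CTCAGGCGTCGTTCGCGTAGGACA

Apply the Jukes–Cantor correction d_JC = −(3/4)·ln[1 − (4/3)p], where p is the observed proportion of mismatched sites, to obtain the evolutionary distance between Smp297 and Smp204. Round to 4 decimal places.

The sequences differ at positions 13 (C/T), 19 (G/A), 24 (G/A).
p = 3/24 = 0.125000.
d = −0.75 · ln(1 − (4/3)·0.125000) = −0.75 · ln(0.833333) = −0.75 · (-0.182322) = 0.1367.

0.1367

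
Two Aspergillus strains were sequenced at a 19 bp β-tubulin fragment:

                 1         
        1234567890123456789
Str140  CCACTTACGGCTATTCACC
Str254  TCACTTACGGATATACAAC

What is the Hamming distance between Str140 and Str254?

Differing sites — 1:C/T; 11:C/A; 15:T/A; 18:C/A.
That gives 4 mismatches out of 19 aligned sites, so the Hamming distance is 4.

4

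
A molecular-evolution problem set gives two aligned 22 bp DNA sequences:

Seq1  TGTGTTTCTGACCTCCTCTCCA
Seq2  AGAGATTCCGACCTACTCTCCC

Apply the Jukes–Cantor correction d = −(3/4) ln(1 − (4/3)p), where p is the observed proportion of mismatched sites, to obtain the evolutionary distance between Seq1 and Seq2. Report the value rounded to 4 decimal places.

0.3390

The sequences differ at positions 1 (T/A), 3 (T/A), 5 (T/A), 9 (T/C), 15 (C/A), 22 (A/C).
p = 6/22 = 0.272727.
d = −0.75 · ln(1 − (4/3)·0.272727) = −0.75 · ln(0.636364) = −0.75 · (-0.451985) = 0.3390.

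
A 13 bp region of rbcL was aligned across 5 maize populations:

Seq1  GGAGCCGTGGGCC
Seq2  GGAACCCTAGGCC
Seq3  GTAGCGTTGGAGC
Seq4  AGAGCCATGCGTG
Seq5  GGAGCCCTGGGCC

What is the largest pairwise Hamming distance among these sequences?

Pairwise Hamming distances:
  Seq1 vs Seq2: 3
  Seq1 vs Seq3: 5
  Seq1 vs Seq4: 5
  Seq1 vs Seq5: 1
  Seq2 vs Seq3: 7
  Seq2 vs Seq4: 7
  Seq2 vs Seq5: 2
  Seq3 vs Seq4: 8
  Seq3 vs Seq5: 5
  Seq4 vs Seq5: 5
The largest is 8, between Seq3 and Seq4.

8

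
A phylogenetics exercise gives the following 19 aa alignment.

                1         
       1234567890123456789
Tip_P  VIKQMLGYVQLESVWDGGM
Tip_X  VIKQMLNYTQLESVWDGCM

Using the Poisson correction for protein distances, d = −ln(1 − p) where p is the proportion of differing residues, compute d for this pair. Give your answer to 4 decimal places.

Mismatches occur at site 7 (G↔N), site 9 (V↔T), site 18 (G↔C).
p = 3/19 = 0.157895.
d = −ln(1 − 0.157895) = −ln(0.842105) = 0.1719.

0.1719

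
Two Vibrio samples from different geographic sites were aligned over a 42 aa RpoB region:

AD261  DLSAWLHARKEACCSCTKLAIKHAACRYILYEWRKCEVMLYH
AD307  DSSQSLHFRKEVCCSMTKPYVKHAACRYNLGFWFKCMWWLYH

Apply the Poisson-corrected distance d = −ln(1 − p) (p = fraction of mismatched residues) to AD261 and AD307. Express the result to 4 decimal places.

Differing sites — 2:L/S; 4:A/Q; 5:W/S; 8:A/F; 12:A/V; 16:C/M; 19:L/P; 20:A/Y; 21:I/V; 29:I/N; 31:Y/G; 32:E/F; 34:R/F; 37:E/M; 38:V/W; 39:M/W.
p = 16/42 = 0.380952.
d = −ln(1 − 0.380952) = −ln(0.619048) = 0.4796.

0.4796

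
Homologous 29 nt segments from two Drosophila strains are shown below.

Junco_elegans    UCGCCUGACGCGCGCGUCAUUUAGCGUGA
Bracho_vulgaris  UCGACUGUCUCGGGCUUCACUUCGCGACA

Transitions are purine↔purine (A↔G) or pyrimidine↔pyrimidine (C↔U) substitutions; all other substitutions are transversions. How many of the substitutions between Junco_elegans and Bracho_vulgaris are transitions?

1

The sequences differ at positions 4 (C/A, transversion), 8 (A/U, transversion), 10 (G/U, transversion), 13 (C/G, transversion), 16 (G/U, transversion), 20 (U/C, transition), 23 (A/C, transversion), 27 (U/A, transversion), 28 (G/C, transversion).
Of the 9 differences, 1 transition and 8 transversions, so the answer is 1.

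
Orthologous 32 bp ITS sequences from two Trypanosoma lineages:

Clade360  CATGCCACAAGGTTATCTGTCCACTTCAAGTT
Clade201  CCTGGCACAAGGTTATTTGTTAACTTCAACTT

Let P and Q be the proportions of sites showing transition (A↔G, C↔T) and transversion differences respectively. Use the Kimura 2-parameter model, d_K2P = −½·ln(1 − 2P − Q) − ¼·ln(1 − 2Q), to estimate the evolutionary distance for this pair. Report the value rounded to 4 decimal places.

0.2158

Differing sites — 2:A/C (Tv); 5:C/G (Tv); 17:C/T (Ti); 21:C/T (Ti); 22:C/A (Tv); 30:G/C (Tv).
Of the 6 differences, 2 transitions and 4 transversions over 32 sites: P = 2/32 = 0.062500, Q = 4/32 = 0.125000.
d = −0.5·ln(0.750000) − 0.25·ln(0.750000) = −0.5·(-0.287682) − 0.25·(-0.287682) = 0.2158.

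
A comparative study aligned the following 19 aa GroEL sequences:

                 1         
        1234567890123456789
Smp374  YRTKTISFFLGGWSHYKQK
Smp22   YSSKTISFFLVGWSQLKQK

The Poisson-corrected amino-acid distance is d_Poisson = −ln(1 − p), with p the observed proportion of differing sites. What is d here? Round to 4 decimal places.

Differing sites — 2:R/S; 3:T/S; 11:G/V; 15:H/Q; 16:Y/L.
p = 5/19 = 0.263158.
d = −ln(1 − 0.263158) = −ln(0.736842) = 0.3054.

0.3054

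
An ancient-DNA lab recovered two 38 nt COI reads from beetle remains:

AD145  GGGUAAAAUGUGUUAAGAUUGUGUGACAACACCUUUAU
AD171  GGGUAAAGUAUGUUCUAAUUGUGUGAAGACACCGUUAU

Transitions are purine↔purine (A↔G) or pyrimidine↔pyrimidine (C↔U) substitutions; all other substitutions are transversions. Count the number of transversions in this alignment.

4

Differing sites — 8:A/G (Ti); 10:G/A (Ti); 15:A/C (Tv); 16:A/U (Tv); 17:G/A (Ti); 27:C/A (Tv); 28:A/G (Ti); 34:U/G (Tv).
Of the 8 differences, 4 transitions and 4 transversions, so the answer is 4.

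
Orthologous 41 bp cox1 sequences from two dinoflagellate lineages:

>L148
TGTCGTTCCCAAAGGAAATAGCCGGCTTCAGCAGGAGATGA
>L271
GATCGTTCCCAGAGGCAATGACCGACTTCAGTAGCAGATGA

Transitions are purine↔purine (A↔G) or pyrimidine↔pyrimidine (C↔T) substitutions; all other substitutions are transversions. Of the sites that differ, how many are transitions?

6

The sequences differ at positions 1 (T/G, transversion), 2 (G/A, transition), 12 (A/G, transition), 16 (A/C, transversion), 20 (A/G, transition), 21 (G/A, transition), 25 (G/A, transition), 32 (C/T, transition), 35 (G/C, transversion).
Of the 9 differences, 6 transitions and 3 transversions, so the answer is 6.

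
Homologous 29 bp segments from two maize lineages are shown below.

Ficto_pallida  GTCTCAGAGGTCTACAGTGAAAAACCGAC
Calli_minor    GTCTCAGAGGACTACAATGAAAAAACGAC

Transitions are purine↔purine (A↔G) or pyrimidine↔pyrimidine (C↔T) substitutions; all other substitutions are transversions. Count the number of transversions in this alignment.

2

The sequences differ at positions 11 (T/A, transversion), 17 (G/A, transition), 25 (C/A, transversion).
Of the 3 differences, 1 transition and 2 transversions, so the answer is 2.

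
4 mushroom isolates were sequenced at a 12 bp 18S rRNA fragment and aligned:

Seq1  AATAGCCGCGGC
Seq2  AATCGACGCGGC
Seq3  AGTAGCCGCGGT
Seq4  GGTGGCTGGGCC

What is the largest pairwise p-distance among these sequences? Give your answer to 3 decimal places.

Pairwise Hamming distances:
  Seq1 vs Seq2: 2
  Seq1 vs Seq3: 2
  Seq1 vs Seq4: 6
  Seq2 vs Seq3: 4
  Seq2 vs Seq4: 7
  Seq3 vs Seq4: 6
The largest is 7 mismatches, between Seq2 and Seq4; p = 7/12 = 0.583.

0.583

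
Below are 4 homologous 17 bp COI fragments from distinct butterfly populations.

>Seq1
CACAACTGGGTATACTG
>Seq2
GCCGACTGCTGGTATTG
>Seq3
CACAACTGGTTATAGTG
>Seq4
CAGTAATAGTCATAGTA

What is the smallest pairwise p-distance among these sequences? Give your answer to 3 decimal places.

0.118

Pairwise Hamming distances:
  Seq1 vs Seq2: 8
  Seq1 vs Seq3: 2
  Seq1 vs Seq4: 8
  Seq2 vs Seq3: 7
  Seq2 vs Seq4: 11
  Seq3 vs Seq4: 6
The smallest is 2 mismatches, between Seq1 and Seq3; p = 2/17 = 0.118.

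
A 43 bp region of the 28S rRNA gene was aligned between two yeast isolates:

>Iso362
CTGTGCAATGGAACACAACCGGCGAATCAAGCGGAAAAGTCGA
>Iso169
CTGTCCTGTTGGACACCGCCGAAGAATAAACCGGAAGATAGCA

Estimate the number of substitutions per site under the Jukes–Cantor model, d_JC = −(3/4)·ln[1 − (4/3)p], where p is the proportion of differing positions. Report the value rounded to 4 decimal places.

Mismatches occur at site 5 (G→C), site 7 (A→T), site 8 (A→G), site 10 (G→T), site 12 (A→G), site 17 (A→C), site 18 (A→G), site 22 (G→A), site 23 (C→A), site 28 (C→A), site 31 (G→C), site 37 (A→G), site 39 (G→T), site 40 (T→A), site 41 (C→G), site 42 (G→C).
p = 16/43 = 0.372093.
d = −0.75 · ln(1 − (4/3)·0.372093) = −0.75 · ln(0.503876) = −0.75 · (-0.685425) = 0.5141.

0.5141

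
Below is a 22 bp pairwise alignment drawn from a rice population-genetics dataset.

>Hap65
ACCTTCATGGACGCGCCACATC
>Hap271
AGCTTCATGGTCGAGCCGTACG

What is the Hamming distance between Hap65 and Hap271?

7

The sequences differ at positions 2 (C/G), 11 (A/T), 14 (C/A), 18 (A/G), 19 (C/T), 21 (T/C), 22 (C/G).
That gives 7 mismatches out of 22 aligned sites, so the Hamming distance is 7.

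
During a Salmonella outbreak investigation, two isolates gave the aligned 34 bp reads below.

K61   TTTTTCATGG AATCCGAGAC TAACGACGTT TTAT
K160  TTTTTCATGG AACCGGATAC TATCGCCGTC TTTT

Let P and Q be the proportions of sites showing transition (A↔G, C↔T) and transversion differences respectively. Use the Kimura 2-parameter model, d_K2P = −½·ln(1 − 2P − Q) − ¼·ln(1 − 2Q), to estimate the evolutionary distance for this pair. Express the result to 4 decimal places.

0.2408

Mismatches occur at site 13 (T/C, transition), site 15 (C/G, transversion), site 18 (G/T, transversion), site 23 (A/T, transversion), site 26 (A/C, transversion), site 30 (T/C, transition), site 33 (A/T, transversion).
Of the 7 differences, 2 transitions and 5 transversions over 34 sites: P = 2/34 = 0.058824, Q = 5/34 = 0.147059.
d = −0.5·ln(0.735293) − 0.25·ln(0.705882) = −0.5·(-0.307486) − 0.25·(-0.348307) = 0.2408.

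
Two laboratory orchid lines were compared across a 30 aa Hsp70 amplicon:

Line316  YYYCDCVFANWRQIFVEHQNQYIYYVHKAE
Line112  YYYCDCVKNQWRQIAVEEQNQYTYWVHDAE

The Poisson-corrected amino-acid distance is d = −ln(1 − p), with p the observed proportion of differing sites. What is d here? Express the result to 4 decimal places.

Differing sites — 8:F/K; 9:A/N; 10:N/Q; 15:F/A; 18:H/E; 23:I/T; 25:Y/W; 28:K/D.
p = 8/30 = 0.266667.
d = −ln(1 − 0.266667) = −ln(0.733333) = 0.3102.

0.3102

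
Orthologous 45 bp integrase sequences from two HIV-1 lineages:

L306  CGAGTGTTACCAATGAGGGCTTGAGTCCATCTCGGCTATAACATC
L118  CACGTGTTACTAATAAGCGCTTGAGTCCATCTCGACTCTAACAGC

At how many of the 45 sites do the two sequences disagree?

8

Mismatches occur at site 2 (G↔A), site 3 (A↔C), site 11 (C↔T), site 15 (G↔A), site 18 (G↔C), site 35 (G↔A), site 38 (A↔C), site 44 (T↔G).
That gives 8 mismatches out of 45 aligned sites, so the Hamming distance is 8.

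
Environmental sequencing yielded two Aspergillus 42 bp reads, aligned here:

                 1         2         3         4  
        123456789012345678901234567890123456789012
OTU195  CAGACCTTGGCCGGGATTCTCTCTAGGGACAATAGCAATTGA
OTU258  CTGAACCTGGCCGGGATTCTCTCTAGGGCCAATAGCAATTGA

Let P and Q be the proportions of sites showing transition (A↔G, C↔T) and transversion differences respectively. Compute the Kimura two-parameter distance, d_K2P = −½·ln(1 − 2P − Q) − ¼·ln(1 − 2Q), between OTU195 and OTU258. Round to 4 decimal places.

Mismatches occur at site 2 (A→T, transversion), site 5 (C→A, transversion), site 7 (T→C, transition), site 29 (A→C, transversion).
Of the 4 differences, 1 transition and 3 transversions over 42 sites: P = 1/42 = 0.023810, Q = 3/42 = 0.071429.
d = −0.5·ln(0.880951) − 0.25·ln(0.857142) = −0.5·(-0.126753) − 0.25·(-0.154152) = 0.1019.

0.1019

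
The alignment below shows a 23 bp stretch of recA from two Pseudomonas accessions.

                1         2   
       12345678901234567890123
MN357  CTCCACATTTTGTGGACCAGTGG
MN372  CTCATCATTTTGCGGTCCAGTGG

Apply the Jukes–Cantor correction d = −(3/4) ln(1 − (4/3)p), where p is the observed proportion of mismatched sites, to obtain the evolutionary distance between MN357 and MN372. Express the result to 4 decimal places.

0.1979

The sequences differ at positions 4 (C/A), 5 (A/T), 13 (T/C), 16 (A/T).
p = 4/23 = 0.173913.
d = −0.75 · ln(1 − (4/3)·0.173913) = −0.75 · ln(0.768116) = −0.75 · (-0.263815) = 0.1979.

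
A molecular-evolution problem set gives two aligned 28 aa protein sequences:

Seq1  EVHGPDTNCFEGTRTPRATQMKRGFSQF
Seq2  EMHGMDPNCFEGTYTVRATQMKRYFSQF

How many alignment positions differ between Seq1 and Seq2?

Differing sites — 2:V/M; 5:P/M; 7:T/P; 14:R/Y; 16:P/V; 24:G/Y.
That gives 6 mismatches out of 28 aligned sites, so the Hamming distance is 6.

6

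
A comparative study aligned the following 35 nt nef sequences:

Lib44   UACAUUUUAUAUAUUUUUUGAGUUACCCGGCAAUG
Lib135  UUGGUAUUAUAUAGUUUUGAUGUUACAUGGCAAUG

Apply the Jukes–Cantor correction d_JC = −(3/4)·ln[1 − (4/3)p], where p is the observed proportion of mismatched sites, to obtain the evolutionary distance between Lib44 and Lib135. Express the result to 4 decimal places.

0.3597

The sequences differ at positions 2 (A/U), 3 (C/G), 4 (A/G), 6 (U/A), 14 (U/G), 19 (U/G), 20 (G/A), 21 (A/U), 27 (C/A), 28 (C/U).
p = 10/35 = 0.285714.
d = −0.75 · ln(1 − (4/3)·0.285714) = −0.75 · ln(0.619048) = −0.75 · (-0.479572) = 0.3597.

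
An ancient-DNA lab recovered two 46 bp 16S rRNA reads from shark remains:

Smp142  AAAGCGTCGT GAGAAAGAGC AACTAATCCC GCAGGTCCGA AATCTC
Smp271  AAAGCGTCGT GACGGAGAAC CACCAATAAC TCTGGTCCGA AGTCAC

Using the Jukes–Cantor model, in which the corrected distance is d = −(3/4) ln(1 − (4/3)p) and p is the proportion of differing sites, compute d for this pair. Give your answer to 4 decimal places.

0.3206

Mismatches occur at site 13 (G/C), site 14 (A/G), site 15 (A/G), site 19 (G/A), site 21 (A/C), site 24 (T/C), site 28 (C/A), site 29 (C/A), site 31 (G/T), site 33 (A/T), site 42 (A/G), site 45 (T/A).
p = 12/46 = 0.260870.
d = −0.75 · ln(1 − (4/3)·0.260870) = −0.75 · ln(0.652173) = −0.75 · (-0.427445) = 0.3206.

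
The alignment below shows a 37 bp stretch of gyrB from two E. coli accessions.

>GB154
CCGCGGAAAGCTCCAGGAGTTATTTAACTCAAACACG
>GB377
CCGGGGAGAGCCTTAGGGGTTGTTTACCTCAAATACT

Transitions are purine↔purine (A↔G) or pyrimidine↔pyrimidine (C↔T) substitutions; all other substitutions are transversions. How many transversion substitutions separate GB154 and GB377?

3

Differing sites — 4:C/G (Tv); 8:A/G (Ti); 12:T/C (Ti); 13:C/T (Ti); 14:C/T (Ti); 18:A/G (Ti); 22:A/G (Ti); 27:A/C (Tv); 34:C/T (Ti); 37:G/T (Tv).
Of the 10 differences, 7 transitions and 3 transversions, so the answer is 3.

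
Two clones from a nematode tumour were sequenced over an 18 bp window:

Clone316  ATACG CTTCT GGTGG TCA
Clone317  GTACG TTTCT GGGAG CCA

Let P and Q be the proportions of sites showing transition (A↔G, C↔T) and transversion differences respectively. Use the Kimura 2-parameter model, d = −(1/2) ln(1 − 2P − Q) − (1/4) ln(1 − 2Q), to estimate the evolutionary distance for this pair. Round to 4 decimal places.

0.3760

Mismatches occur at site 1 (A→G, transition), site 6 (C→T, transition), site 13 (T→G, transversion), site 14 (G→A, transition), site 16 (T→C, transition).
Of the 5 differences, 4 transitions and 1 transversion over 18 sites: P = 4/18 = 0.222222, Q = 1/18 = 0.055556.
d = −0.5·ln(0.500000) − 0.25·ln(0.888888) = −0.5·(-0.693147) − 0.25·(-0.117784) = 0.3760.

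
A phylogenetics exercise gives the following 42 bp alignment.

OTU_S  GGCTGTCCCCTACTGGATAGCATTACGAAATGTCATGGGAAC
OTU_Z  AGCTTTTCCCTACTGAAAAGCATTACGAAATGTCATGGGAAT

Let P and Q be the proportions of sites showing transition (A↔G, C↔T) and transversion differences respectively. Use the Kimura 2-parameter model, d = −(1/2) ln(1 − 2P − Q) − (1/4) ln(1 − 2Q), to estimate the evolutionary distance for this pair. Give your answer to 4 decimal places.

0.1610

Mismatches occur at site 1 (G→A, transition), site 5 (G→T, transversion), site 7 (C→T, transition), site 16 (G→A, transition), site 18 (T→A, transversion), site 42 (C→T, transition).
Of the 6 differences, 4 transitions and 2 transversions over 42 sites: P = 4/42 = 0.095238, Q = 2/42 = 0.047619.
d = −0.5·ln(0.761905) − 0.25·ln(0.904762) = −0.5·(-0.271933) − 0.25·(-0.100083) = 0.1610.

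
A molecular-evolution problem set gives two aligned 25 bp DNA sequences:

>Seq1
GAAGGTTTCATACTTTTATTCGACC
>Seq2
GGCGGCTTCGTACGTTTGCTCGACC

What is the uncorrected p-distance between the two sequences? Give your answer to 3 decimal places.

0.280

Mismatches occur at site 2 (A/G), site 3 (A/C), site 6 (T/C), site 10 (A/G), site 14 (T/G), site 18 (A/G), site 19 (T/C).
There are 7 differences over 25 sites, so p = 7/25 = 0.280.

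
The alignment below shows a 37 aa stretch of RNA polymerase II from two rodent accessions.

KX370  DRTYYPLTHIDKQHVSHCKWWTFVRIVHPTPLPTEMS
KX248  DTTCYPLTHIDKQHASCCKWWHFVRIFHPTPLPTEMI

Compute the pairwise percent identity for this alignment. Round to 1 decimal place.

81.1%

The sequences differ at positions 2 (R/T), 4 (Y/C), 15 (V/A), 17 (H/C), 22 (T/H), 27 (V/F), 37 (S/I).
30 of the 37 sites match, so the percent identity is 30/37 × 100 = 81.1%.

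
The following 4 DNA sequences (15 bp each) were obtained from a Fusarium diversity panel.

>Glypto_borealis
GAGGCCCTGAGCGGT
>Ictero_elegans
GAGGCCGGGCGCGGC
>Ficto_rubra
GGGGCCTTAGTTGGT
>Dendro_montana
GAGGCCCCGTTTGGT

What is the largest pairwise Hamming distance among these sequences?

Pairwise Hamming distances:
  Glypto_borealis vs Ictero_elegans: 4
  Glypto_borealis vs Ficto_rubra: 6
  Glypto_borealis vs Dendro_montana: 4
  Ictero_elegans vs Ficto_rubra: 8
  Ictero_elegans vs Dendro_montana: 6
  Ficto_rubra vs Dendro_montana: 5
The largest is 8, between Ictero_elegans and Ficto_rubra.

8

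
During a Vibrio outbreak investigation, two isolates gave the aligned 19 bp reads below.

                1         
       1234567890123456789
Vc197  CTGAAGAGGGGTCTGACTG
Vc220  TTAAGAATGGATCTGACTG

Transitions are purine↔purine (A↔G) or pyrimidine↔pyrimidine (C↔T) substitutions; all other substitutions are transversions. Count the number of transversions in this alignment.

The sequences differ at positions 1 (C/T, transition), 3 (G/A, transition), 5 (A/G, transition), 6 (G/A, transition), 8 (G/T, transversion), 11 (G/A, transition).
Of the 6 differences, 5 transitions and 1 transversion, so the answer is 1.

1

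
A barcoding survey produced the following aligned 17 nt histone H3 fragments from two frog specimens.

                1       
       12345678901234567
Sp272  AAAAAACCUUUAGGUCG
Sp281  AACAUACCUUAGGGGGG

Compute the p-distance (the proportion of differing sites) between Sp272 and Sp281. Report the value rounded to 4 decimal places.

Mismatches occur at site 3 (A→C), site 5 (A→U), site 11 (U→A), site 12 (A→G), site 15 (U→G), site 16 (C→G).
There are 6 differences over 17 sites, so p = 6/17 = 0.3529.

0.3529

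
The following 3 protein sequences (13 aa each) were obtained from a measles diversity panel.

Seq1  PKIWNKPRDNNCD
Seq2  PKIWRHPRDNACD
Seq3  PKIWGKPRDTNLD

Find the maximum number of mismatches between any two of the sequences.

Pairwise Hamming distances:
  Seq1 vs Seq2: 3
  Seq1 vs Seq3: 3
  Seq2 vs Seq3: 5
The largest is 5, between Seq2 and Seq3.

5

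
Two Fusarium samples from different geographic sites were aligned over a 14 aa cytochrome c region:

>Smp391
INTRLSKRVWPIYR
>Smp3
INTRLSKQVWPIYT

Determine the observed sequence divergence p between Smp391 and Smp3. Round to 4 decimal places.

Differing sites — 8:R/Q; 14:R/T.
There are 2 differences over 14 sites, so p = 2/14 = 0.1429.

0.1429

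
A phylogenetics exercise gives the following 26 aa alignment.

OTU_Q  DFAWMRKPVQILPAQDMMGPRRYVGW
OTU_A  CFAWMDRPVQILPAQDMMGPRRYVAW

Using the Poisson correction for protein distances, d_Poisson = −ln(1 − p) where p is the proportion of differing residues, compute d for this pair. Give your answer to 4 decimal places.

0.1671

Mismatches occur at site 1 (D/C), site 6 (R/D), site 7 (K/R), site 25 (G/A).
p = 4/26 = 0.153846.
d = −ln(1 − 0.153846) = −ln(0.846154) = 0.1671.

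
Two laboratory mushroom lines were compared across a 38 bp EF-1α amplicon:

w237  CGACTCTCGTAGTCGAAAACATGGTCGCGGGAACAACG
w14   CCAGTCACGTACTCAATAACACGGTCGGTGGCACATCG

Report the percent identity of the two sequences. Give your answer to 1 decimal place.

The sequences differ at positions 2 (G/C), 4 (C/G), 7 (T/A), 12 (G/C), 15 (G/A), 17 (A/T), 22 (T/C), 28 (C/G), 29 (G/T), 32 (A/C), 36 (A/T).
27 of the 38 sites match, so the percent identity is 27/38 × 100 = 71.1%.

71.1%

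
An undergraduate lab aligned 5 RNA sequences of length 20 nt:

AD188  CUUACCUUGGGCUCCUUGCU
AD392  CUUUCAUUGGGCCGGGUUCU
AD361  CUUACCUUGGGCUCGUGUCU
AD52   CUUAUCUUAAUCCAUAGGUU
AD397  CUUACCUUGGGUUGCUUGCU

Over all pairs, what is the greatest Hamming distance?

Pairwise Hamming distances:
  AD188 vs AD392: 7
  AD188 vs AD361: 3
  AD188 vs AD52: 10
  AD188 vs AD397: 2
  AD392 vs AD361: 6
  AD392 vs AD52: 12
  AD392 vs AD397: 7
  AD361 vs AD52: 10
  AD361 vs AD397: 5
  AD52 vs AD397: 11
The largest is 12, between AD392 and AD52.

12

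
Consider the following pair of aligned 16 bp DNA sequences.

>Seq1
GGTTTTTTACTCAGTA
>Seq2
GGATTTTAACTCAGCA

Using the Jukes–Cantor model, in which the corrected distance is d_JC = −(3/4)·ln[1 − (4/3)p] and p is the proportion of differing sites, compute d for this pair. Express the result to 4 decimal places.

0.2158

Differing sites — 3:T/A; 8:T/A; 15:T/C.
p = 3/16 = 0.187500.
d = −0.75 · ln(1 − (4/3)·0.187500) = −0.75 · ln(0.750000) = −0.75 · (-0.287682) = 0.2158.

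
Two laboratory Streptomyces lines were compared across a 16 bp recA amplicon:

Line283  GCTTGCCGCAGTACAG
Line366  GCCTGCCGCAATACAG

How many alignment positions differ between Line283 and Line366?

The sequences differ at positions 3 (T/C), 11 (G/A).
That gives 2 mismatches out of 16 aligned sites, so the Hamming distance is 2.

2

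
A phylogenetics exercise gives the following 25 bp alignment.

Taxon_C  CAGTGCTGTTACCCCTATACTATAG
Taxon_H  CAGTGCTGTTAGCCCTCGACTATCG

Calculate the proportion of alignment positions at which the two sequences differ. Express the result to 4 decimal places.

Mismatches occur at site 12 (C/G), site 17 (A/C), site 18 (T/G), site 24 (A/C).
There are 4 differences over 25 sites, so p = 4/25 = 0.1600.

0.1600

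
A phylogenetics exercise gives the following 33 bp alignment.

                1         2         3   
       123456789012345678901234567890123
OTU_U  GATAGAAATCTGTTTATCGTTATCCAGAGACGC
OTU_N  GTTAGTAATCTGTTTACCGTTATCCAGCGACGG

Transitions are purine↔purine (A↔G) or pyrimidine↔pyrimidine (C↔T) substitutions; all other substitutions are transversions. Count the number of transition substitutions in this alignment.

1

Mismatches occur at site 2 (A→T, transversion), site 6 (A→T, transversion), site 17 (T→C, transition), site 28 (A→C, transversion), site 33 (C→G, transversion).
Of the 5 differences, 1 transition and 4 transversions, so the answer is 1.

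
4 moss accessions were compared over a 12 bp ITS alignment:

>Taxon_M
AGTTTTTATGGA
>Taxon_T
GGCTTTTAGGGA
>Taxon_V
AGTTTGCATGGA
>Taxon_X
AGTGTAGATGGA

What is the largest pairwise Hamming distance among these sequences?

6

Pairwise Hamming distances:
  Taxon_M vs Taxon_T: 3
  Taxon_M vs Taxon_V: 2
  Taxon_M vs Taxon_X: 3
  Taxon_T vs Taxon_V: 5
  Taxon_T vs Taxon_X: 6
  Taxon_V vs Taxon_X: 3
The largest is 6, between Taxon_T and Taxon_X.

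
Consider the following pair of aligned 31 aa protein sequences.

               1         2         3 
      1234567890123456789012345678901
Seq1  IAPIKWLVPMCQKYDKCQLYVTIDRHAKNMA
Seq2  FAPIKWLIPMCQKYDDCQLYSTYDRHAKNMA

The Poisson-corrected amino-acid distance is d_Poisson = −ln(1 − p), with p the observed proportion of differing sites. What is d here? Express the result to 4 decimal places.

0.1759

Mismatches occur at site 1 (I↔F), site 8 (V↔I), site 16 (K↔D), site 21 (V↔S), site 23 (I↔Y).
p = 5/31 = 0.161290.
d = −ln(1 − 0.161290) = −ln(0.838710) = 0.1759.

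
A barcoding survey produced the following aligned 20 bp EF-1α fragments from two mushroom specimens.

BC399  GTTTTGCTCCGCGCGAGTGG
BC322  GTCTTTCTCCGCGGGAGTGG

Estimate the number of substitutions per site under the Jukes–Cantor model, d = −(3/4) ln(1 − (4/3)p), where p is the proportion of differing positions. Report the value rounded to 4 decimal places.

The sequences differ at positions 3 (T/C), 6 (G/T), 14 (C/G).
p = 3/20 = 0.150000.
d = −0.75 · ln(1 − (4/3)·0.150000) = −0.75 · ln(0.800000) = −0.75 · (-0.223144) = 0.1674.

0.1674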